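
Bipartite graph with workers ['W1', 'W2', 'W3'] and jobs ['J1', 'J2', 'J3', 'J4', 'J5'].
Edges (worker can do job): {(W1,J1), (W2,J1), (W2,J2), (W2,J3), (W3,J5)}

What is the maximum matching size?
Maximum matching size = 3

Maximum matching: {(W1,J1), (W2,J3), (W3,J5)}
Size: 3

This assigns 3 workers to 3 distinct jobs.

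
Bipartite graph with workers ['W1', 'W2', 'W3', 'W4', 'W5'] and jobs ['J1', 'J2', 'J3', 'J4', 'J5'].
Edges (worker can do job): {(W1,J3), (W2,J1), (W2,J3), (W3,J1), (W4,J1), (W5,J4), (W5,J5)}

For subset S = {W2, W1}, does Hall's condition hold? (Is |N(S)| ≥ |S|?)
Yes: |N(S)| = 2, |S| = 2

Subset S = {W2, W1}
Neighbors N(S) = {J1, J3}

|N(S)| = 2, |S| = 2
Hall's condition: |N(S)| ≥ |S| is satisfied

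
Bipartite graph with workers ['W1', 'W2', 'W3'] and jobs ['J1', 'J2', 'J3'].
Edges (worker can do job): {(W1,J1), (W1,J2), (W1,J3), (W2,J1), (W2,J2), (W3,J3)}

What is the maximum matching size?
Maximum matching size = 3

Maximum matching: {(W1,J1), (W2,J2), (W3,J3)}
Size: 3

This assigns 3 workers to 3 distinct jobs.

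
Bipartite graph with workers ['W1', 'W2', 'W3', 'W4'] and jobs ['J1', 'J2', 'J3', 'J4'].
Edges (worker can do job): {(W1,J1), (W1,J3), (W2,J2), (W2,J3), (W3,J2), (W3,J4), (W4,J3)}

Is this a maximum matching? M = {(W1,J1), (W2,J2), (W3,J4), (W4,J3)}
Yes, size 4 is maximum

Proposed matching has size 4.
Maximum matching size for this graph: 4.

This is a maximum matching.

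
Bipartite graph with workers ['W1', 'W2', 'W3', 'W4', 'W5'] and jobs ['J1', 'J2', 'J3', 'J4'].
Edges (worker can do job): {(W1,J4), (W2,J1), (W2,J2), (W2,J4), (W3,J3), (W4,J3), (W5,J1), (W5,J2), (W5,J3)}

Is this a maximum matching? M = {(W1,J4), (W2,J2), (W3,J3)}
No, size 3 is not maximum

Proposed matching has size 3.
Maximum matching size for this graph: 4.

This is NOT maximum - can be improved to size 4.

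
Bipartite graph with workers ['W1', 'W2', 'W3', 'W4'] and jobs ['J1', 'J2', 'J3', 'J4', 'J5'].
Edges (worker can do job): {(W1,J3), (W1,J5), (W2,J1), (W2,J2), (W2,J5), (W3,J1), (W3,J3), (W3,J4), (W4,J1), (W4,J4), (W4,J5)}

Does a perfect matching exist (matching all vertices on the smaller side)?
Yes, perfect matching exists (size 4)

Perfect matching: {(W1,J5), (W2,J1), (W3,J3), (W4,J4)}
All 4 vertices on the smaller side are matched.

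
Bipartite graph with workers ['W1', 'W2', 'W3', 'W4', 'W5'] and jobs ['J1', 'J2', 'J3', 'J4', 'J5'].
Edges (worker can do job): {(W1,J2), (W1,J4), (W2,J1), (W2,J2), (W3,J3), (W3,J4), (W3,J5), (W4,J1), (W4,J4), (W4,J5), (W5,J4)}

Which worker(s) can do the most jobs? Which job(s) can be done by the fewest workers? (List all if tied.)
Most versatile: W3, W4 (3 jobs); Least covered: J3 (1 workers)

Worker degrees (jobs they can do): W1:2, W2:2, W3:3, W4:3, W5:1
Job degrees (workers who can do it): J1:2, J2:2, J3:1, J4:4, J5:2

Maximum worker degree is 3, achieved by: W3, W4
Minimum job degree is 1, achieved by: J3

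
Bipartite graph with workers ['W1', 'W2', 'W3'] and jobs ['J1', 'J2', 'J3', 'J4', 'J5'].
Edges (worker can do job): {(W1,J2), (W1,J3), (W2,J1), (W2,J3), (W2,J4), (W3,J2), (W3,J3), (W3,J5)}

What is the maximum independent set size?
Maximum independent set = 5

By König's theorem:
- Min vertex cover = Max matching = 3
- Max independent set = Total vertices - Min vertex cover
- Max independent set = 8 - 3 = 5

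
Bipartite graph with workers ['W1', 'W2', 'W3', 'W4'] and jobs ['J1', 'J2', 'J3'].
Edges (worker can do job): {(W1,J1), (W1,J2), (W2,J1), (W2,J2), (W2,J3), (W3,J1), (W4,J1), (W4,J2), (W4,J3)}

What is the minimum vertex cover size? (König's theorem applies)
Minimum vertex cover size = 3

By König's theorem: in bipartite graphs,
min vertex cover = max matching = 3

Maximum matching has size 3, so minimum vertex cover also has size 3.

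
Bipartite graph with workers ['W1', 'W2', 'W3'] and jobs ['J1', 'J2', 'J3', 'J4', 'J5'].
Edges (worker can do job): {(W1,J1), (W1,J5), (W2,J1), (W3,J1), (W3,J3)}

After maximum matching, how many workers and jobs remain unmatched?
Unmatched: 0 workers, 2 jobs

Maximum matching size: 3
Workers: 3 total, 3 matched, 0 unmatched
Jobs: 5 total, 3 matched, 2 unmatched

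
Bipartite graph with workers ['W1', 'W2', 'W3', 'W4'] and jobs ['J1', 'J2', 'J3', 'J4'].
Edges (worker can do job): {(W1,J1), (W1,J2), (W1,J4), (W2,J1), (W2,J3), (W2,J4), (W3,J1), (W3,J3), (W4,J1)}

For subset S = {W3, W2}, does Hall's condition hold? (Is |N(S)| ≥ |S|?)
Yes: |N(S)| = 3, |S| = 2

Subset S = {W3, W2}
Neighbors N(S) = {J1, J3, J4}

|N(S)| = 3, |S| = 2
Hall's condition: |N(S)| ≥ |S| is satisfied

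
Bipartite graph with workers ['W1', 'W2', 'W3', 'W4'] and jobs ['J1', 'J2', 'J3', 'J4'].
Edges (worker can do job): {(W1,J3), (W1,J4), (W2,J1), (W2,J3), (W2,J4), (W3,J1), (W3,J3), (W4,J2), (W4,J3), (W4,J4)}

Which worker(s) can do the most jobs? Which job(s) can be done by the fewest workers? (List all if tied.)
Most versatile: W2, W4 (3 jobs); Least covered: J2 (1 workers)

Worker degrees (jobs they can do): W1:2, W2:3, W3:2, W4:3
Job degrees (workers who can do it): J1:2, J2:1, J3:4, J4:3

Maximum worker degree is 3, achieved by: W2, W4
Minimum job degree is 1, achieved by: J2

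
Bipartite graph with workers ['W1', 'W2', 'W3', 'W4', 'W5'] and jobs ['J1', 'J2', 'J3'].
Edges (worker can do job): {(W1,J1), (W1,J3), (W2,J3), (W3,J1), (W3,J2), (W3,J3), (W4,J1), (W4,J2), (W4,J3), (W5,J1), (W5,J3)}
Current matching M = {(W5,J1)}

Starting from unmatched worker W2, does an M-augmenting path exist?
Yes: W2 → J3

An M-augmenting path alternates non-matching / matching edges, starting and ending at unmatched vertices.
Path: W2 → J3
(J3 is unmatched in M, so the path is augmenting.)
Flipping edges along this path would increase |M| from 1 to 2.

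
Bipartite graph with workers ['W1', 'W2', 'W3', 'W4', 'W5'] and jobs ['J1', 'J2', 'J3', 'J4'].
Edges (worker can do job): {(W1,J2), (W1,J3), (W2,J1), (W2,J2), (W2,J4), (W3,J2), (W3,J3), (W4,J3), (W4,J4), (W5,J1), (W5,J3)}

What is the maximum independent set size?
Maximum independent set = 5

By König's theorem:
- Min vertex cover = Max matching = 4
- Max independent set = Total vertices - Min vertex cover
- Max independent set = 9 - 4 = 5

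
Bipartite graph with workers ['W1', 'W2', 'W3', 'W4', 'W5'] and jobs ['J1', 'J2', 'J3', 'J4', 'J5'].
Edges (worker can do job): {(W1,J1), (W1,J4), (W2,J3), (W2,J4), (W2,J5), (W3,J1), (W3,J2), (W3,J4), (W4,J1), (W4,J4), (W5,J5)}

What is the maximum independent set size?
Maximum independent set = 5

By König's theorem:
- Min vertex cover = Max matching = 5
- Max independent set = Total vertices - Min vertex cover
- Max independent set = 10 - 5 = 5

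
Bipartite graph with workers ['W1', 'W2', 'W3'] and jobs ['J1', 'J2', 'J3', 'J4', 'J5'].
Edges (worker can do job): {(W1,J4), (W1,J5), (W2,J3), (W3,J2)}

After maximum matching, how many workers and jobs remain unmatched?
Unmatched: 0 workers, 2 jobs

Maximum matching size: 3
Workers: 3 total, 3 matched, 0 unmatched
Jobs: 5 total, 3 matched, 2 unmatched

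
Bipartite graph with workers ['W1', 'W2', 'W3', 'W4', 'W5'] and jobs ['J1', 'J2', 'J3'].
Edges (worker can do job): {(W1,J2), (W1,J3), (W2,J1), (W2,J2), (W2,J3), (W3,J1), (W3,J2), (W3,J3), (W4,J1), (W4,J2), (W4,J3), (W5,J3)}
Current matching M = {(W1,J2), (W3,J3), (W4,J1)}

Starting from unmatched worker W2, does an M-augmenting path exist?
No augmenting path from W2

Alternating search from W2 reaches jobs: {J1, J2, J3}.
Every reachable job is already matched in M, and following those matched edges back to workers exposes no further unvisited jobs.
No M-augmenting path from W2 exists.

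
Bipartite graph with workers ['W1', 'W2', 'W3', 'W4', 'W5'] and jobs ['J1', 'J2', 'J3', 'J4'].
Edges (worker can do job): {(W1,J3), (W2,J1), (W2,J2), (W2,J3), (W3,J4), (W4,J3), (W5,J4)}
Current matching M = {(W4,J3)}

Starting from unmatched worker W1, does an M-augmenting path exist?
No augmenting path from W1

Alternating search from W1 reaches jobs: {J3}.
Every reachable job is already matched in M, and following those matched edges back to workers exposes no further unvisited jobs.
No M-augmenting path from W1 exists.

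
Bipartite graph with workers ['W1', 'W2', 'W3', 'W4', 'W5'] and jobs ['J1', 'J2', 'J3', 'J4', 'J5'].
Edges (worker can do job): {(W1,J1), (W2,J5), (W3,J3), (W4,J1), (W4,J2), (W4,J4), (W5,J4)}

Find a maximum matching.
Matching: {(W1,J1), (W2,J5), (W3,J3), (W4,J2), (W5,J4)}

Maximum matching (size 5):
  W1 → J1
  W2 → J5
  W3 → J3
  W4 → J2
  W5 → J4

Each worker is assigned to at most one job, and each job to at most one worker.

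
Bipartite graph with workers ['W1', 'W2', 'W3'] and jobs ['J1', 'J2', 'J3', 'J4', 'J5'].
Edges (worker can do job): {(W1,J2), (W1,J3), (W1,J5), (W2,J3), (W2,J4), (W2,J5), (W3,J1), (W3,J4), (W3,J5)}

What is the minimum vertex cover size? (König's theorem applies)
Minimum vertex cover size = 3

By König's theorem: in bipartite graphs,
min vertex cover = max matching = 3

Maximum matching has size 3, so minimum vertex cover also has size 3.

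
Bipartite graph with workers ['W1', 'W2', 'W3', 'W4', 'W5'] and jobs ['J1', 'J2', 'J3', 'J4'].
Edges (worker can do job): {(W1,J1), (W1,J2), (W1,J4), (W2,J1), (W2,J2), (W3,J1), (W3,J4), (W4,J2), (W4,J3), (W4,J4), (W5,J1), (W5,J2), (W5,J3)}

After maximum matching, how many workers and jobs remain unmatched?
Unmatched: 1 workers, 0 jobs

Maximum matching size: 4
Workers: 5 total, 4 matched, 1 unmatched
Jobs: 4 total, 4 matched, 0 unmatched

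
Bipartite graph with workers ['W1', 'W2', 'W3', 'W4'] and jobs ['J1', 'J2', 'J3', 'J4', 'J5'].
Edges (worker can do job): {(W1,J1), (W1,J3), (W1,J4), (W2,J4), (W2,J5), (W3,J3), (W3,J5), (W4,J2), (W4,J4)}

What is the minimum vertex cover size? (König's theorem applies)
Minimum vertex cover size = 4

By König's theorem: in bipartite graphs,
min vertex cover = max matching = 4

Maximum matching has size 4, so minimum vertex cover also has size 4.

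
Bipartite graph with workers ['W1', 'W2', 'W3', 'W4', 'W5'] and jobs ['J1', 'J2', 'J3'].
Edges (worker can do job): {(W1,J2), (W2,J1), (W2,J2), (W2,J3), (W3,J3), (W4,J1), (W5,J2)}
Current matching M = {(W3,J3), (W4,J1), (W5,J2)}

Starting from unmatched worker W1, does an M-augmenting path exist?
No augmenting path from W1

Alternating search from W1 reaches jobs: {J2}.
Every reachable job is already matched in M, and following those matched edges back to workers exposes no further unvisited jobs.
No M-augmenting path from W1 exists.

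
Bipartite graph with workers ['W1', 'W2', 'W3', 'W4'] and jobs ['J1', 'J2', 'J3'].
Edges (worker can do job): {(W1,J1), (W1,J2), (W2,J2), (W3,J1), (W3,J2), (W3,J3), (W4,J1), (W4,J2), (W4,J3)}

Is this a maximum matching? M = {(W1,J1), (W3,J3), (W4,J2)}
Yes, size 3 is maximum

Proposed matching has size 3.
Maximum matching size for this graph: 3.

This is a maximum matching.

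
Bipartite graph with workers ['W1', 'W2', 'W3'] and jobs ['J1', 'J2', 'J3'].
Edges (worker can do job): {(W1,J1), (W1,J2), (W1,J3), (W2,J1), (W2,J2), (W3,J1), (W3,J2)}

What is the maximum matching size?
Maximum matching size = 3

Maximum matching: {(W1,J3), (W2,J2), (W3,J1)}
Size: 3

This assigns 3 workers to 3 distinct jobs.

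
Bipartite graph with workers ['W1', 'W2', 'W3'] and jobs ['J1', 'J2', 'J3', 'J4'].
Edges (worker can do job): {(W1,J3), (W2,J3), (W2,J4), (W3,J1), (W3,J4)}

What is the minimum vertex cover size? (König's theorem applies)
Minimum vertex cover size = 3

By König's theorem: in bipartite graphs,
min vertex cover = max matching = 3

Maximum matching has size 3, so minimum vertex cover also has size 3.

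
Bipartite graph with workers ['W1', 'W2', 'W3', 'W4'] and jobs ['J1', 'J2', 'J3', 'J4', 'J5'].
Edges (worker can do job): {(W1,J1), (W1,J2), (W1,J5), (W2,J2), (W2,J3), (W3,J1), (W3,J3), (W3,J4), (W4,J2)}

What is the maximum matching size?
Maximum matching size = 4

Maximum matching: {(W1,J5), (W2,J3), (W3,J1), (W4,J2)}
Size: 4

This assigns 4 workers to 4 distinct jobs.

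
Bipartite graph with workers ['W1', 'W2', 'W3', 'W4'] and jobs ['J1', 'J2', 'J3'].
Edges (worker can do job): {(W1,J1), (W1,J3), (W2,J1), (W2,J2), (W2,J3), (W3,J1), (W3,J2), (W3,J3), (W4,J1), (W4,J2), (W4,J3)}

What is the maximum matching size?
Maximum matching size = 3

Maximum matching: {(W2,J2), (W3,J3), (W4,J1)}
Size: 3

This assigns 3 workers to 3 distinct jobs.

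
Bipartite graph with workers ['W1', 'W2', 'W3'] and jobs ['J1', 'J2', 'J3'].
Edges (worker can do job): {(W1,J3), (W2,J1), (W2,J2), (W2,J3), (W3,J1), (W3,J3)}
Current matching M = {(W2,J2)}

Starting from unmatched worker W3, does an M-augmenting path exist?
Yes: W3 → J1

An M-augmenting path alternates non-matching / matching edges, starting and ending at unmatched vertices.
Path: W3 → J1
(J1 is unmatched in M, so the path is augmenting.)
Flipping edges along this path would increase |M| from 1 to 2.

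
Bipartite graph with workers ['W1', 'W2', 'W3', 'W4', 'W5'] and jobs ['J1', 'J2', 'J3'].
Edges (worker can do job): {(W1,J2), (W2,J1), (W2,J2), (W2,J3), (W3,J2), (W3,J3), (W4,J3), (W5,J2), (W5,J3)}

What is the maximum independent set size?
Maximum independent set = 5

By König's theorem:
- Min vertex cover = Max matching = 3
- Max independent set = Total vertices - Min vertex cover
- Max independent set = 8 - 3 = 5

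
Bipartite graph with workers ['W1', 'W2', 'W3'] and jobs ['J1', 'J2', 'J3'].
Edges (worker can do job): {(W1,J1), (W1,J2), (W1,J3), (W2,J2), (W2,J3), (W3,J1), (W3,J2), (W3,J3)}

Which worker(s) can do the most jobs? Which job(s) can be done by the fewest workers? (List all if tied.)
Most versatile: W1, W3 (3 jobs); Least covered: J1 (2 workers)

Worker degrees (jobs they can do): W1:3, W2:2, W3:3
Job degrees (workers who can do it): J1:2, J2:3, J3:3

Maximum worker degree is 3, achieved by: W1, W3
Minimum job degree is 2, achieved by: J1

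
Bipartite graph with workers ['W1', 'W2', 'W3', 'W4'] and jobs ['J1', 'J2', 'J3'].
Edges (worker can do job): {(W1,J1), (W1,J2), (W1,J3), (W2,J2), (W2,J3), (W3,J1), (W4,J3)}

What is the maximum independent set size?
Maximum independent set = 4

By König's theorem:
- Min vertex cover = Max matching = 3
- Max independent set = Total vertices - Min vertex cover
- Max independent set = 7 - 3 = 4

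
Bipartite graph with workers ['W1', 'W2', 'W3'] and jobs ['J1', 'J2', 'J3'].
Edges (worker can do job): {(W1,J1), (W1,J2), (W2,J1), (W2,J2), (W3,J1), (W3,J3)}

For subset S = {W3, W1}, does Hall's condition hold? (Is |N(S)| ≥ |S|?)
Yes: |N(S)| = 3, |S| = 2

Subset S = {W3, W1}
Neighbors N(S) = {J1, J2, J3}

|N(S)| = 3, |S| = 2
Hall's condition: |N(S)| ≥ |S| is satisfied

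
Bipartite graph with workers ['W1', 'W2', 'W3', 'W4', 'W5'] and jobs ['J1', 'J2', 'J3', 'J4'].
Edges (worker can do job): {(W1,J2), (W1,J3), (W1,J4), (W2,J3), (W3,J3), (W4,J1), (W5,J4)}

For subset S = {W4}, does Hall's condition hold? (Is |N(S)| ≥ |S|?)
Yes: |N(S)| = 1, |S| = 1

Subset S = {W4}
Neighbors N(S) = {J1}

|N(S)| = 1, |S| = 1
Hall's condition: |N(S)| ≥ |S| is satisfied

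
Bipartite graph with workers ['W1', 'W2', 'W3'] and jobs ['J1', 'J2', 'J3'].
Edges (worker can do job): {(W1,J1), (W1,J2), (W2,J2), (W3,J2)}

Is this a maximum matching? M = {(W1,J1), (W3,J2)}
Yes, size 2 is maximum

Proposed matching has size 2.
Maximum matching size for this graph: 2.

This is a maximum matching.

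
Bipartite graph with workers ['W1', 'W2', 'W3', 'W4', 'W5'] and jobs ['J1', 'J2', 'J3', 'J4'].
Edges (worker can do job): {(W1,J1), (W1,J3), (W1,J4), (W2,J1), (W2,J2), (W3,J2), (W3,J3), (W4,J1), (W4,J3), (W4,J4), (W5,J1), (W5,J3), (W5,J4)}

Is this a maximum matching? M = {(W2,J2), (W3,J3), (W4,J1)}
No, size 3 is not maximum

Proposed matching has size 3.
Maximum matching size for this graph: 4.

This is NOT maximum - can be improved to size 4.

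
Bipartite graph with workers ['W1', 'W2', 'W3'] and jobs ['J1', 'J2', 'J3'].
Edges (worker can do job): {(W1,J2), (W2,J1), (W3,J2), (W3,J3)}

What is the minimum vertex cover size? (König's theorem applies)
Minimum vertex cover size = 3

By König's theorem: in bipartite graphs,
min vertex cover = max matching = 3

Maximum matching has size 3, so minimum vertex cover also has size 3.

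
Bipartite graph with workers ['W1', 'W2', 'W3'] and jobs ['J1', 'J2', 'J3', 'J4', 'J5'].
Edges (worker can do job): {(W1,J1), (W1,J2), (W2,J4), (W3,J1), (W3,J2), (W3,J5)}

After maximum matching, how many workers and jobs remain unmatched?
Unmatched: 0 workers, 2 jobs

Maximum matching size: 3
Workers: 3 total, 3 matched, 0 unmatched
Jobs: 5 total, 3 matched, 2 unmatched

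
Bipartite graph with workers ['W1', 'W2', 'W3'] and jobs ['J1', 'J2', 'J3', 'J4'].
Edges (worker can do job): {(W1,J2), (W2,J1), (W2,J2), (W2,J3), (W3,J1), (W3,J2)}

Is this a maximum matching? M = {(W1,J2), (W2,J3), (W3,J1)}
Yes, size 3 is maximum

Proposed matching has size 3.
Maximum matching size for this graph: 3.

This is a maximum matching.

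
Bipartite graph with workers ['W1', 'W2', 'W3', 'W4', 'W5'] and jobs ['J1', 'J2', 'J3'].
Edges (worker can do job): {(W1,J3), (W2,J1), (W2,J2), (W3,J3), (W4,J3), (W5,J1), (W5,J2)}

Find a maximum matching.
Matching: {(W2,J2), (W3,J3), (W5,J1)}

Maximum matching (size 3):
  W2 → J2
  W3 → J3
  W5 → J1

Each worker is assigned to at most one job, and each job to at most one worker.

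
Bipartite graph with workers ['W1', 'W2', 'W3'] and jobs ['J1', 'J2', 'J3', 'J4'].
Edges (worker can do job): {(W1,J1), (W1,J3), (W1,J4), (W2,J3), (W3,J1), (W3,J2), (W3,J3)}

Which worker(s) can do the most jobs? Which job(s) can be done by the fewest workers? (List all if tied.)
Most versatile: W1, W3 (3 jobs); Least covered: J2, J4 (1 workers)

Worker degrees (jobs they can do): W1:3, W2:1, W3:3
Job degrees (workers who can do it): J1:2, J2:1, J3:3, J4:1

Maximum worker degree is 3, achieved by: W1, W3
Minimum job degree is 1, achieved by: J2, J4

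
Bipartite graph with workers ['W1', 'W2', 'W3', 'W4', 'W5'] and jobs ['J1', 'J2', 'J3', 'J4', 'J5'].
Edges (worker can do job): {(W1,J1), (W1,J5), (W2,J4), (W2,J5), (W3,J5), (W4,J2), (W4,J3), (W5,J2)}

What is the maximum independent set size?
Maximum independent set = 5

By König's theorem:
- Min vertex cover = Max matching = 5
- Max independent set = Total vertices - Min vertex cover
- Max independent set = 10 - 5 = 5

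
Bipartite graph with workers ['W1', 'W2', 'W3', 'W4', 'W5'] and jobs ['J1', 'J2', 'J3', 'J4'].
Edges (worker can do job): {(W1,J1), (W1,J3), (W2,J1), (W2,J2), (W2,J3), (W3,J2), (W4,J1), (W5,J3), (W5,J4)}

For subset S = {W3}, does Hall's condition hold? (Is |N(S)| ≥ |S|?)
Yes: |N(S)| = 1, |S| = 1

Subset S = {W3}
Neighbors N(S) = {J2}

|N(S)| = 1, |S| = 1
Hall's condition: |N(S)| ≥ |S| is satisfied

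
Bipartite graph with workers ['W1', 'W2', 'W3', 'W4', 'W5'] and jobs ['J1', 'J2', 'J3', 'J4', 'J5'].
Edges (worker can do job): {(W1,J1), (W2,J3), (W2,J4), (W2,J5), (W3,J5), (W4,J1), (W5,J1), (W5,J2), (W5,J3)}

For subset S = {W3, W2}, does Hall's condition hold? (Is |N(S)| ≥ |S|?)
Yes: |N(S)| = 3, |S| = 2

Subset S = {W3, W2}
Neighbors N(S) = {J3, J4, J5}

|N(S)| = 3, |S| = 2
Hall's condition: |N(S)| ≥ |S| is satisfied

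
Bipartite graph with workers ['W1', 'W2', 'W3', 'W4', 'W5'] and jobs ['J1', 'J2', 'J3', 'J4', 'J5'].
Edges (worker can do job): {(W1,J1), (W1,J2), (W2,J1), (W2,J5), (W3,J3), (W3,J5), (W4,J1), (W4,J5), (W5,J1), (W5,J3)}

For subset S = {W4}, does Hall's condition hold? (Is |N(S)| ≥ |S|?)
Yes: |N(S)| = 2, |S| = 1

Subset S = {W4}
Neighbors N(S) = {J1, J5}

|N(S)| = 2, |S| = 1
Hall's condition: |N(S)| ≥ |S| is satisfied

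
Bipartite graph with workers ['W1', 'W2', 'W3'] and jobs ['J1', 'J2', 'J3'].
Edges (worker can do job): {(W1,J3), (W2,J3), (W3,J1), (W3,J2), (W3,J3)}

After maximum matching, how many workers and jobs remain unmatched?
Unmatched: 1 workers, 1 jobs

Maximum matching size: 2
Workers: 3 total, 2 matched, 1 unmatched
Jobs: 3 total, 2 matched, 1 unmatched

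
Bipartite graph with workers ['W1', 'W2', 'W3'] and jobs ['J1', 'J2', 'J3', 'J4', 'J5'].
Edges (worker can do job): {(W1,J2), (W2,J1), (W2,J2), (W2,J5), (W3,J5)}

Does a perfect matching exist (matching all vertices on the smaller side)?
Yes, perfect matching exists (size 3)

Perfect matching: {(W1,J2), (W2,J1), (W3,J5)}
All 3 vertices on the smaller side are matched.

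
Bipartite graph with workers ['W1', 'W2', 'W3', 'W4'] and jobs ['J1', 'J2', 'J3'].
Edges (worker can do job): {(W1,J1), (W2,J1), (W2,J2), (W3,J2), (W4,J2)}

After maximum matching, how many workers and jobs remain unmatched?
Unmatched: 2 workers, 1 jobs

Maximum matching size: 2
Workers: 4 total, 2 matched, 2 unmatched
Jobs: 3 total, 2 matched, 1 unmatched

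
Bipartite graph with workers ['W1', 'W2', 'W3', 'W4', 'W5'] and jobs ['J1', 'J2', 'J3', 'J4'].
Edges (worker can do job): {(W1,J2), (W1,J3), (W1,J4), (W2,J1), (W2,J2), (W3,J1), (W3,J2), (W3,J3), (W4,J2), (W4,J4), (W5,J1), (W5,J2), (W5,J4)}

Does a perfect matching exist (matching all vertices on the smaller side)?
Yes, perfect matching exists (size 4)

Perfect matching: {(W1,J3), (W3,J1), (W4,J2), (W5,J4)}
All 4 vertices on the smaller side are matched.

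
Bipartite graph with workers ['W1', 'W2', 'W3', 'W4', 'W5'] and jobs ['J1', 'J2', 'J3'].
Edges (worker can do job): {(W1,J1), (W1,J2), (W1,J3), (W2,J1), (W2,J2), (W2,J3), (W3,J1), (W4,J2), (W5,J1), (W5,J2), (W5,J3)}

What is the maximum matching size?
Maximum matching size = 3

Maximum matching: {(W1,J3), (W3,J1), (W5,J2)}
Size: 3

This assigns 3 workers to 3 distinct jobs.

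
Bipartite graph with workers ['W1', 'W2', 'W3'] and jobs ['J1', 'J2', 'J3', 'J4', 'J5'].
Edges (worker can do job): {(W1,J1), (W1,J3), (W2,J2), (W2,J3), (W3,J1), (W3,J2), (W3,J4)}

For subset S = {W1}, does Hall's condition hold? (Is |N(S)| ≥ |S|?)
Yes: |N(S)| = 2, |S| = 1

Subset S = {W1}
Neighbors N(S) = {J1, J3}

|N(S)| = 2, |S| = 1
Hall's condition: |N(S)| ≥ |S| is satisfied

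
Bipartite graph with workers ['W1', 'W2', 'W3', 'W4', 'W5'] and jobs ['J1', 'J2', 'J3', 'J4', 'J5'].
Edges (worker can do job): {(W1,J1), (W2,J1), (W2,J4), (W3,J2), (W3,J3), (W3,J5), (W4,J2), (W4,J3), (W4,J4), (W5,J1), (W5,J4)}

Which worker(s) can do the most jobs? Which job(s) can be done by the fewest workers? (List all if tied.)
Most versatile: W3, W4 (3 jobs); Least covered: J5 (1 workers)

Worker degrees (jobs they can do): W1:1, W2:2, W3:3, W4:3, W5:2
Job degrees (workers who can do it): J1:3, J2:2, J3:2, J4:3, J5:1

Maximum worker degree is 3, achieved by: W3, W4
Minimum job degree is 1, achieved by: J5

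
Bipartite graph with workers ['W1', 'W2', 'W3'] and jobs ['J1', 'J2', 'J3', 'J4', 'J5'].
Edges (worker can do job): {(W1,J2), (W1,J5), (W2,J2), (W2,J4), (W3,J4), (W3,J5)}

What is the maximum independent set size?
Maximum independent set = 5

By König's theorem:
- Min vertex cover = Max matching = 3
- Max independent set = Total vertices - Min vertex cover
- Max independent set = 8 - 3 = 5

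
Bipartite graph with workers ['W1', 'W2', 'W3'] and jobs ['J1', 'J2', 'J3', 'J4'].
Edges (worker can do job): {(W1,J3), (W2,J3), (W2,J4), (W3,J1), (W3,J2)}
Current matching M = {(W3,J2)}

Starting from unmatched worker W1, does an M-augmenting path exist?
Yes: W1 → J3

An M-augmenting path alternates non-matching / matching edges, starting and ending at unmatched vertices.
Path: W1 → J3
(J3 is unmatched in M, so the path is augmenting.)
Flipping edges along this path would increase |M| from 1 to 2.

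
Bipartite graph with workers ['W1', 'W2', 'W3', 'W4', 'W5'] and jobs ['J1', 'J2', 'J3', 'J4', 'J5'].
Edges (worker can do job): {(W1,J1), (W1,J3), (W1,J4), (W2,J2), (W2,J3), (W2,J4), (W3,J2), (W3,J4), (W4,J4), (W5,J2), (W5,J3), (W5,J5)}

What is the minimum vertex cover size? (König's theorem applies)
Minimum vertex cover size = 5

By König's theorem: in bipartite graphs,
min vertex cover = max matching = 5

Maximum matching has size 5, so minimum vertex cover also has size 5.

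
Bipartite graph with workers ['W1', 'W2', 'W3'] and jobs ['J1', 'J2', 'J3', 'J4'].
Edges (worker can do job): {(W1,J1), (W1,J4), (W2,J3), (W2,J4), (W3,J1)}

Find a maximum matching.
Matching: {(W1,J4), (W2,J3), (W3,J1)}

Maximum matching (size 3):
  W1 → J4
  W2 → J3
  W3 → J1

Each worker is assigned to at most one job, and each job to at most one worker.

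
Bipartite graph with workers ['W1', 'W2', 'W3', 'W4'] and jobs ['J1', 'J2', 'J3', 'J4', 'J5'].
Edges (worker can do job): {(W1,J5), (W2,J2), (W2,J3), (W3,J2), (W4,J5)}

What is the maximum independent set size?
Maximum independent set = 6

By König's theorem:
- Min vertex cover = Max matching = 3
- Max independent set = Total vertices - Min vertex cover
- Max independent set = 9 - 3 = 6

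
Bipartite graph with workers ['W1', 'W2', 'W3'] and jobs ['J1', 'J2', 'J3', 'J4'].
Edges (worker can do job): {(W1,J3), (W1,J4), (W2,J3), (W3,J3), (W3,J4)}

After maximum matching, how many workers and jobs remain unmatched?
Unmatched: 1 workers, 2 jobs

Maximum matching size: 2
Workers: 3 total, 2 matched, 1 unmatched
Jobs: 4 total, 2 matched, 2 unmatched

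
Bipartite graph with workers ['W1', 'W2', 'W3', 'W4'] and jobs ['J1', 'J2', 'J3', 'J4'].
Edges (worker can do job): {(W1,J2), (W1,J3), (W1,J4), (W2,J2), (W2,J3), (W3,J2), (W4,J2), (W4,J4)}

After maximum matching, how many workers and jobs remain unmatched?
Unmatched: 1 workers, 1 jobs

Maximum matching size: 3
Workers: 4 total, 3 matched, 1 unmatched
Jobs: 4 total, 3 matched, 1 unmatched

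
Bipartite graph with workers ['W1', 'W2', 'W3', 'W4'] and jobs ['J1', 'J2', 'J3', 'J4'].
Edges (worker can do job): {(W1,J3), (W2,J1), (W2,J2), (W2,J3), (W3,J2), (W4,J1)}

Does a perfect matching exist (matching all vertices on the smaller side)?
No, maximum matching has size 3 < 4

Maximum matching has size 3, need 4 for perfect matching.
Unmatched workers: ['W2']
Unmatched jobs: ['J4']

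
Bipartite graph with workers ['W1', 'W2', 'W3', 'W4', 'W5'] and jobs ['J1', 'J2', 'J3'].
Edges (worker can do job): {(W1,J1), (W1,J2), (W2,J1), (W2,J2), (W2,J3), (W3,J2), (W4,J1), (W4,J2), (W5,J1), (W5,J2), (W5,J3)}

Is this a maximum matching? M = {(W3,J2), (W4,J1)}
No, size 2 is not maximum

Proposed matching has size 2.
Maximum matching size for this graph: 3.

This is NOT maximum - can be improved to size 3.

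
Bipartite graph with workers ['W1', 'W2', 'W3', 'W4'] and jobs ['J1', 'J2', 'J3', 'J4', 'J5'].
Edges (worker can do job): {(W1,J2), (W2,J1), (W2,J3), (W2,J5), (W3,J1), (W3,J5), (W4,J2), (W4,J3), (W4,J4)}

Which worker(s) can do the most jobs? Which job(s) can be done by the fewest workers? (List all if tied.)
Most versatile: W2, W4 (3 jobs); Least covered: J4 (1 workers)

Worker degrees (jobs they can do): W1:1, W2:3, W3:2, W4:3
Job degrees (workers who can do it): J1:2, J2:2, J3:2, J4:1, J5:2

Maximum worker degree is 3, achieved by: W2, W4
Minimum job degree is 1, achieved by: J4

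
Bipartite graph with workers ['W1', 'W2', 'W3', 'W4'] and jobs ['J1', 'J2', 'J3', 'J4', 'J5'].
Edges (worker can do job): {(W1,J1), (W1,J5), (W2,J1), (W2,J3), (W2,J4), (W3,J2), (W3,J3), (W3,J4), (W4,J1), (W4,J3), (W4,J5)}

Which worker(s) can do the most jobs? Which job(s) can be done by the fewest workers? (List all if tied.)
Most versatile: W2, W3, W4 (3 jobs); Least covered: J2 (1 workers)

Worker degrees (jobs they can do): W1:2, W2:3, W3:3, W4:3
Job degrees (workers who can do it): J1:3, J2:1, J3:3, J4:2, J5:2

Maximum worker degree is 3, achieved by: W2, W3, W4
Minimum job degree is 1, achieved by: J2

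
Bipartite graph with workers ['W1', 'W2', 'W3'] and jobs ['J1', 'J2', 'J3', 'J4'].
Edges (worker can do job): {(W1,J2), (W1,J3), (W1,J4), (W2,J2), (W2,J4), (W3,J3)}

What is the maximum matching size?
Maximum matching size = 3

Maximum matching: {(W1,J4), (W2,J2), (W3,J3)}
Size: 3

This assigns 3 workers to 3 distinct jobs.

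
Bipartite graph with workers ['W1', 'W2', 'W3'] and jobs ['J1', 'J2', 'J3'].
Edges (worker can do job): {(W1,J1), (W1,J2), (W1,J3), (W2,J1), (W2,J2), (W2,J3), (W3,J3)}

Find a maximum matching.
Matching: {(W1,J1), (W2,J2), (W3,J3)}

Maximum matching (size 3):
  W1 → J1
  W2 → J2
  W3 → J3

Each worker is assigned to at most one job, and each job to at most one worker.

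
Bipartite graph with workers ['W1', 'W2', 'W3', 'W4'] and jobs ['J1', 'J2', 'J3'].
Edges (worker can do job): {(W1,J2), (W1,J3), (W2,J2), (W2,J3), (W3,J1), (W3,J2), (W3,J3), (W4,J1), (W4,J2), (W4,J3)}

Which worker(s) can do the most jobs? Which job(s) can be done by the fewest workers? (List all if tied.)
Most versatile: W3, W4 (3 jobs); Least covered: J1 (2 workers)

Worker degrees (jobs they can do): W1:2, W2:2, W3:3, W4:3
Job degrees (workers who can do it): J1:2, J2:4, J3:4

Maximum worker degree is 3, achieved by: W3, W4
Minimum job degree is 2, achieved by: J1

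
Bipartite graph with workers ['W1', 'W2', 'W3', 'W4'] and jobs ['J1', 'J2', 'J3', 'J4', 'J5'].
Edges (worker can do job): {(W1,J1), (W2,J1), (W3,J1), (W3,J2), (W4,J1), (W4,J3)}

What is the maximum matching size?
Maximum matching size = 3

Maximum matching: {(W1,J1), (W3,J2), (W4,J3)}
Size: 3

This assigns 3 workers to 3 distinct jobs.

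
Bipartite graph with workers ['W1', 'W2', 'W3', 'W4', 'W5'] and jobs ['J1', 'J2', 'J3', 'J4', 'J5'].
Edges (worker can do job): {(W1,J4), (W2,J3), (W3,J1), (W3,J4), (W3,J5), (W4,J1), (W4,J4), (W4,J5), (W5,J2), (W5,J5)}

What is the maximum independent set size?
Maximum independent set = 5

By König's theorem:
- Min vertex cover = Max matching = 5
- Max independent set = Total vertices - Min vertex cover
- Max independent set = 10 - 5 = 5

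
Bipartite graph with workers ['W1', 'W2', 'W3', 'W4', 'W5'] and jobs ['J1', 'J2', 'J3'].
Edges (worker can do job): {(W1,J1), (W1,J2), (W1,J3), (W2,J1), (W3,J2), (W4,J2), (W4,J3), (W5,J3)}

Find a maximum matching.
Matching: {(W1,J1), (W3,J2), (W5,J3)}

Maximum matching (size 3):
  W1 → J1
  W3 → J2
  W5 → J3

Each worker is assigned to at most one job, and each job to at most one worker.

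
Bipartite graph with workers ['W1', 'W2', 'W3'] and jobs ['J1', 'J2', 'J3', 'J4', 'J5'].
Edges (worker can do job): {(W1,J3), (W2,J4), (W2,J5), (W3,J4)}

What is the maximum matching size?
Maximum matching size = 3

Maximum matching: {(W1,J3), (W2,J5), (W3,J4)}
Size: 3

This assigns 3 workers to 3 distinct jobs.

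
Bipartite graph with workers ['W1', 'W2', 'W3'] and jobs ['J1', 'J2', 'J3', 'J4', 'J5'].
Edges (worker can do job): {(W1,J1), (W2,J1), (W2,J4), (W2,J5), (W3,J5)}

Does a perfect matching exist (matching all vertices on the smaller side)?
Yes, perfect matching exists (size 3)

Perfect matching: {(W1,J1), (W2,J4), (W3,J5)}
All 3 vertices on the smaller side are matched.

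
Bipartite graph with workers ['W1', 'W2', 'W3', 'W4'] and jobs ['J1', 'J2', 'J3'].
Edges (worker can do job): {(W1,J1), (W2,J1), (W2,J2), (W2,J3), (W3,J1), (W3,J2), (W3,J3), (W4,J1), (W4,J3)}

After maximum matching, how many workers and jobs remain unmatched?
Unmatched: 1 workers, 0 jobs

Maximum matching size: 3
Workers: 4 total, 3 matched, 1 unmatched
Jobs: 3 total, 3 matched, 0 unmatched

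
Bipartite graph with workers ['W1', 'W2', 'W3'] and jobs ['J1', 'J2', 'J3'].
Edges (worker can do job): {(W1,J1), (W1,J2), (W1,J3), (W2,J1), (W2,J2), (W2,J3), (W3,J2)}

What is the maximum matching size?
Maximum matching size = 3

Maximum matching: {(W1,J3), (W2,J1), (W3,J2)}
Size: 3

This assigns 3 workers to 3 distinct jobs.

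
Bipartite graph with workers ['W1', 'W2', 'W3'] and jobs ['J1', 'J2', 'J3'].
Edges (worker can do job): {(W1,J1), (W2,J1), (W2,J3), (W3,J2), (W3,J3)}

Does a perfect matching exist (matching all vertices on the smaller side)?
Yes, perfect matching exists (size 3)

Perfect matching: {(W1,J1), (W2,J3), (W3,J2)}
All 3 vertices on the smaller side are matched.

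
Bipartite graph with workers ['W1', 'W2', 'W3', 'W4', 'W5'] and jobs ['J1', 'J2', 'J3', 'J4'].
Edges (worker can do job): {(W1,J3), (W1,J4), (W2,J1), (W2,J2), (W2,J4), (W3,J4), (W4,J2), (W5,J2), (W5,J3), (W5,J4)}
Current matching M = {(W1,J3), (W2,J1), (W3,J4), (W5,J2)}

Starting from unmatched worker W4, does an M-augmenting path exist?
No augmenting path from W4

Alternating search from W4 reaches jobs: {J2, J3, J4}.
Every reachable job is already matched in M, and following those matched edges back to workers exposes no further unvisited jobs.
No M-augmenting path from W4 exists.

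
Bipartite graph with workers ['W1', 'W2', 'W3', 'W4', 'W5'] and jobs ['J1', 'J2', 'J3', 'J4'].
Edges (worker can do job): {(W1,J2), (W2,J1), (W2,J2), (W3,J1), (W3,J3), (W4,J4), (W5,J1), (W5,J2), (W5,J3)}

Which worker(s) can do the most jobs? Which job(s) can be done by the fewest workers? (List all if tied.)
Most versatile: W5 (3 jobs); Least covered: J4 (1 workers)

Worker degrees (jobs they can do): W1:1, W2:2, W3:2, W4:1, W5:3
Job degrees (workers who can do it): J1:3, J2:3, J3:2, J4:1

Maximum worker degree is 3, achieved by: W5
Minimum job degree is 1, achieved by: J4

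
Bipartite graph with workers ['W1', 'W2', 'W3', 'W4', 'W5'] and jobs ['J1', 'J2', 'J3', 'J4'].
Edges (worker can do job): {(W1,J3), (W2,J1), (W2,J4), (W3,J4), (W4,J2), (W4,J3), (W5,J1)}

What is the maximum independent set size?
Maximum independent set = 5

By König's theorem:
- Min vertex cover = Max matching = 4
- Max independent set = Total vertices - Min vertex cover
- Max independent set = 9 - 4 = 5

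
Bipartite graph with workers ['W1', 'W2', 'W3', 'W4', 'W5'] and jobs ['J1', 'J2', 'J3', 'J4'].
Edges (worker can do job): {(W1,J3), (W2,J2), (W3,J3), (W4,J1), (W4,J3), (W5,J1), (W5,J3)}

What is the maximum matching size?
Maximum matching size = 3

Maximum matching: {(W2,J2), (W3,J3), (W5,J1)}
Size: 3

This assigns 3 workers to 3 distinct jobs.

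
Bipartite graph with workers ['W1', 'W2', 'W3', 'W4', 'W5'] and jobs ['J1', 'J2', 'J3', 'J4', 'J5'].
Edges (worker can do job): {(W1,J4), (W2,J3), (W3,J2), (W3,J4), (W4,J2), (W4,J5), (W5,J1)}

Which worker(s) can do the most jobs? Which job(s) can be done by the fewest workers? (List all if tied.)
Most versatile: W3, W4 (2 jobs); Least covered: J1, J3, J5 (1 workers)

Worker degrees (jobs they can do): W1:1, W2:1, W3:2, W4:2, W5:1
Job degrees (workers who can do it): J1:1, J2:2, J3:1, J4:2, J5:1

Maximum worker degree is 2, achieved by: W3, W4
Minimum job degree is 1, achieved by: J1, J3, J5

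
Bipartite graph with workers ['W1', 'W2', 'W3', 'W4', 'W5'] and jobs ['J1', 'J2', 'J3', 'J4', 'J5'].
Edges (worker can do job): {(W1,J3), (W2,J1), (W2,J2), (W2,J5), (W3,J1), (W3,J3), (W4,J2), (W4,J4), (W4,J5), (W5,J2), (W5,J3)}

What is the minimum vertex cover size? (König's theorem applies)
Minimum vertex cover size = 5

By König's theorem: in bipartite graphs,
min vertex cover = max matching = 5

Maximum matching has size 5, so minimum vertex cover also has size 5.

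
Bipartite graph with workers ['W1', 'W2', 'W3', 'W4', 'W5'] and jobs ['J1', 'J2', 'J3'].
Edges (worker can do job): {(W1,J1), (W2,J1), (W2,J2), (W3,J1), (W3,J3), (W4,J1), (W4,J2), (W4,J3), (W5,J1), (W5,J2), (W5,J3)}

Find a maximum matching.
Matching: {(W3,J3), (W4,J2), (W5,J1)}

Maximum matching (size 3):
  W3 → J3
  W4 → J2
  W5 → J1

Each worker is assigned to at most one job, and each job to at most one worker.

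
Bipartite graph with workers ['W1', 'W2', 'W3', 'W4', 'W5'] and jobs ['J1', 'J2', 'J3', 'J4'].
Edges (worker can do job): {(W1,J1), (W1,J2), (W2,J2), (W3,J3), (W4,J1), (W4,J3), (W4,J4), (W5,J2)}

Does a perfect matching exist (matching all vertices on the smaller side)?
Yes, perfect matching exists (size 4)

Perfect matching: {(W1,J1), (W3,J3), (W4,J4), (W5,J2)}
All 4 vertices on the smaller side are matched.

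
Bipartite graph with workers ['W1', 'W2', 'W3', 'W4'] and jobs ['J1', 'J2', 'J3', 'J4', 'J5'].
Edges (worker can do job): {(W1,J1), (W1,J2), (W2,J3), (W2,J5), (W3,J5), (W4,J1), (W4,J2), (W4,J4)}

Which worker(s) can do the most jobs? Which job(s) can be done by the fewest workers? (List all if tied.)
Most versatile: W4 (3 jobs); Least covered: J3, J4 (1 workers)

Worker degrees (jobs they can do): W1:2, W2:2, W3:1, W4:3
Job degrees (workers who can do it): J1:2, J2:2, J3:1, J4:1, J5:2

Maximum worker degree is 3, achieved by: W4
Minimum job degree is 1, achieved by: J3, J4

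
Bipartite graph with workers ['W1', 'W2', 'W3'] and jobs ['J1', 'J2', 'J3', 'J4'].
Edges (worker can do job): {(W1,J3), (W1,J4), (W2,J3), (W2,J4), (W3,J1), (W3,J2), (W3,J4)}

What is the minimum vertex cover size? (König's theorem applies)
Minimum vertex cover size = 3

By König's theorem: in bipartite graphs,
min vertex cover = max matching = 3

Maximum matching has size 3, so minimum vertex cover also has size 3.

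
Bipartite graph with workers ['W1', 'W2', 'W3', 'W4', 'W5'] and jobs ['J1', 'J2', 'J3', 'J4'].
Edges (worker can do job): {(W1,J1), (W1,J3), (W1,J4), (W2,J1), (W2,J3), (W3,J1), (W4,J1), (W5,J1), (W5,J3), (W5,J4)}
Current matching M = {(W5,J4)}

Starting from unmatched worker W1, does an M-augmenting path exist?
Yes: W1 → J4 → W5 → J3

An M-augmenting path alternates non-matching / matching edges, starting and ending at unmatched vertices.
Path: W1 → J4 → W5 → J3
(J3 is unmatched in M, so the path is augmenting.)
Flipping edges along this path would increase |M| from 1 to 2.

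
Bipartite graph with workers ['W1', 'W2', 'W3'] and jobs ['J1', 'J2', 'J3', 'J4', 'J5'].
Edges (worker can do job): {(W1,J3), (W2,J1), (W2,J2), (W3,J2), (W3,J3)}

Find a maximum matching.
Matching: {(W1,J3), (W2,J1), (W3,J2)}

Maximum matching (size 3):
  W1 → J3
  W2 → J1
  W3 → J2

Each worker is assigned to at most one job, and each job to at most one worker.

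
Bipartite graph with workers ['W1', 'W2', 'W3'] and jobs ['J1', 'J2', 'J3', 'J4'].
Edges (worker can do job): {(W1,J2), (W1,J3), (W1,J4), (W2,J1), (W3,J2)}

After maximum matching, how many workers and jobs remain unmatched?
Unmatched: 0 workers, 1 jobs

Maximum matching size: 3
Workers: 3 total, 3 matched, 0 unmatched
Jobs: 4 total, 3 matched, 1 unmatched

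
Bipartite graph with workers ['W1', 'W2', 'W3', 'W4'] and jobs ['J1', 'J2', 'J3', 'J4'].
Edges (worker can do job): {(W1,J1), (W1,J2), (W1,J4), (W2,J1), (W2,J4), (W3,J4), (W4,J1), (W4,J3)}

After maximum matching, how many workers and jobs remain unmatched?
Unmatched: 0 workers, 0 jobs

Maximum matching size: 4
Workers: 4 total, 4 matched, 0 unmatched
Jobs: 4 total, 4 matched, 0 unmatched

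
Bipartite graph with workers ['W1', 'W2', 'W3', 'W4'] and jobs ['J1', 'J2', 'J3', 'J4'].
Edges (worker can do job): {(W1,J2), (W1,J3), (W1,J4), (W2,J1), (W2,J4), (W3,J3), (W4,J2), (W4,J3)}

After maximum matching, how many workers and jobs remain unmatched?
Unmatched: 0 workers, 0 jobs

Maximum matching size: 4
Workers: 4 total, 4 matched, 0 unmatched
Jobs: 4 total, 4 matched, 0 unmatched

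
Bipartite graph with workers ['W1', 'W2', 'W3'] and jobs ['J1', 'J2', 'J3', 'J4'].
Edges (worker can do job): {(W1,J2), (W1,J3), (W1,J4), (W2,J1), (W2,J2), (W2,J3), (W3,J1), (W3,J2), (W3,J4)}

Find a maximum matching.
Matching: {(W1,J4), (W2,J3), (W3,J2)}

Maximum matching (size 3):
  W1 → J4
  W2 → J3
  W3 → J2

Each worker is assigned to at most one job, and each job to at most one worker.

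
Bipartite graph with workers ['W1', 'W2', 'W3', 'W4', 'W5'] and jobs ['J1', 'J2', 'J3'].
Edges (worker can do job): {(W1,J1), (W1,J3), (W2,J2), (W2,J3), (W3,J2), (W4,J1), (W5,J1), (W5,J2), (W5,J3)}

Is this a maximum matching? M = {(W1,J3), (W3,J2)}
No, size 2 is not maximum

Proposed matching has size 2.
Maximum matching size for this graph: 3.

This is NOT maximum - can be improved to size 3.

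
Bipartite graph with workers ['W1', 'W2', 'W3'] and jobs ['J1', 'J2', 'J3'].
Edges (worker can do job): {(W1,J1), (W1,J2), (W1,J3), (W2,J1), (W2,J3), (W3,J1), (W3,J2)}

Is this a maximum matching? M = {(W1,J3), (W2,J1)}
No, size 2 is not maximum

Proposed matching has size 2.
Maximum matching size for this graph: 3.

This is NOT maximum - can be improved to size 3.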